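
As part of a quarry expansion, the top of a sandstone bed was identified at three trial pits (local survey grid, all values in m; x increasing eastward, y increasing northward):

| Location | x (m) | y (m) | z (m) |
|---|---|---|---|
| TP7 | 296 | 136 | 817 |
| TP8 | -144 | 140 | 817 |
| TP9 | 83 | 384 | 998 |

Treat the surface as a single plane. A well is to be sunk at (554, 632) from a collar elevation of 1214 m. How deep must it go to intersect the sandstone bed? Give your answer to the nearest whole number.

Two edge vectors: TP7→TP8 = (-440, 4, 0), TP7→TP9 = (-213, 248, 181).
Normal n = (TP7→TP8) × (TP7→TP9) = (724, 79640, -108268).
So ∂z/∂x = −n_x/n_z = 0.00669 and ∂z/∂y = −n_y/n_z = 0.73558.
Intercept c from TP7: 817 − 1.98 − 100.04 = 714.98.
At (554, 632): z_contact = 3.7 + 464.9 + 714.98 = 1183.6 m.
Depth below ground = 1214 − 1183.6 = 30 m.

30 m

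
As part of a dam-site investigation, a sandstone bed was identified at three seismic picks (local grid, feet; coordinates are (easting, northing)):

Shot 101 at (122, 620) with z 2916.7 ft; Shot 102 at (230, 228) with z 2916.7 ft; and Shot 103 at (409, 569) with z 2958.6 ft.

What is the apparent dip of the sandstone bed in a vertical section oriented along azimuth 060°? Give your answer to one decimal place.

8.8°

Two edge vectors: Shot 101→Shot 102 = (108, -392, 0), Shot 101→Shot 103 = (287, -51, 41.9).
Normal n = (Shot 101→Shot 102) × (Shot 101→Shot 103) = (-16424.8, -4525.2, 106996).
So ∂z/∂E = −n_x/n_z = 0.15351 and ∂z/∂N = −n_y/n_z = 0.04229.
Unit vector along 060° is (sin 60°, cos 60°) = (0.8660, 0.5000).
Slope in that direction = a·(0.8660) + b·(0.5000) = 0.15409.
Apparent dip = arctan|0.15409| = 8.8° (true dip is 9.0°, so apparent ≤ true as expected).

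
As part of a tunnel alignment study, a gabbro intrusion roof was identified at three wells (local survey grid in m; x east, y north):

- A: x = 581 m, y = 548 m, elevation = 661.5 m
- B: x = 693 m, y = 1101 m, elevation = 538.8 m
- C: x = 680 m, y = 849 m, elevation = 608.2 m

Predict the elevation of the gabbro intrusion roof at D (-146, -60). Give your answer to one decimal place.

582.3 m

Two edge vectors: A→B = (112, 553, -122.7), A→C = (99, 301, -53.3).
Normal n = (A→B) × (A→C) = (7457.8, -6177.7, -21035).
So ∂z/∂x = −n_x/n_z = 0.354542 and ∂z/∂y = −n_y/n_z = −0.293687.
Intercept c from A: 661.5 − 205.99 + 160.94 = 616.45.
At (-146, -60): z = −51.8 + 17.6 + 616.45 = 582.3 m.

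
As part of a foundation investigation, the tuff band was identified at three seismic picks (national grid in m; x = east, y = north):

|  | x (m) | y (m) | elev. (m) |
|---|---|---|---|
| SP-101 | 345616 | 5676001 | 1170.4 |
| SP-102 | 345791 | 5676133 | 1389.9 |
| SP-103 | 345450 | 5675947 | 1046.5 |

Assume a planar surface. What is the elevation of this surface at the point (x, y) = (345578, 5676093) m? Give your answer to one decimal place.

Two edge vectors: SP-101→SP-102 = (175, 132, 219.5), SP-101→SP-103 = (-166, -54, -123.9).
Normal n = (SP-101→SP-102) × (SP-101→SP-103) = (-4501.8, -14754.5, 12462).
So ∂z/∂x = −n_x/n_z = 0.361242176 and ∂z/∂y = −n_y/n_z = 1.183959236.
Intercept c from SP-101: 1170.4 − 124851.08 − 6720153.81 = −6843834.48.
At (345578, 5676093): z = 124837.3 + 6720262.7 − 6843834.48 = 1265.6 m.

1265.6 m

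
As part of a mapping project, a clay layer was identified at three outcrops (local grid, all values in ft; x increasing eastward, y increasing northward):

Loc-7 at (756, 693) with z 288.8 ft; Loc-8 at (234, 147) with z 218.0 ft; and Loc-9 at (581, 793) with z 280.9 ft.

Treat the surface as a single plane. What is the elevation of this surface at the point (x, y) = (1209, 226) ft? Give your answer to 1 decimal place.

Let the plane be z = a·x + b·y + c.
Loc-8−Loc-7: −522a − 546b = −70.8;  Loc-9−Loc-7: −175a + 100b = −7.9.
Solving gives a = 0.077113, b = 0.055947.
Then c = 288.8 − a·756 − b·693 = 191.73.
At (1209, 226): z = 93.2 + 12.6 + 191.73 = 297.6 ft.

297.6 ft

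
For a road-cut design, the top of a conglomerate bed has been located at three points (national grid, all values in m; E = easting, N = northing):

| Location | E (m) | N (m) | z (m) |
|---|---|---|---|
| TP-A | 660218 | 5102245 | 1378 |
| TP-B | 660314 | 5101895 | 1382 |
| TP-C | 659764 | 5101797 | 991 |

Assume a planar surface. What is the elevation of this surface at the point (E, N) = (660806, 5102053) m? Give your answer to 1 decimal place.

Two edge vectors: TP-A→TP-B = (96, -350, 4), TP-A→TP-C = (-454, -448, -387).
Normal n = (TP-A→TP-B) × (TP-A→TP-C) = (137242, 35336, -201908).
So ∂z/∂E = −n_x/n_z = 0.679725419 and ∂z/∂N = −n_y/n_z = 0.175010401.
Intercept c from TP-A: 1378 − 448766.96 − 892945.94 = −1340334.90.
At (660806, 5102053): z = 449166.6 + 892912.3 − 1340334.90 = 1744.1 m.

1744.1 m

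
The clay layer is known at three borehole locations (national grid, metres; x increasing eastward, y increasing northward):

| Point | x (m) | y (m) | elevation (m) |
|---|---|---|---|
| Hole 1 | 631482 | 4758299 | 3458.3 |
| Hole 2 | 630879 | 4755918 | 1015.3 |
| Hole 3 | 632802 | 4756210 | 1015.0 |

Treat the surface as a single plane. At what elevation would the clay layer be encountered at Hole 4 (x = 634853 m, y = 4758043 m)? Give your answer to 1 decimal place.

Two edge vectors: Hole 1→Hole 2 = (-603, -2381, -2443), Hole 1→Hole 3 = (1320, -2089, -2443.3).
Normal n = (Hole 1→Hole 2) × (Hole 1→Hole 3) = (714070.3, -4698069.9, 4402587).
So ∂z/∂x = −n_x/n_z = −0.162193342 and ∂z/∂y = −n_y/n_z = 1.067115744.
Intercept c from Hole 1: 3458.3 + 102422.18 − 5077655.78 = −4971775.30.
At (634853, 4758043): z = −102968.9 + 5077382.6 − 4971775.30 = 2638.4 m.

2638.4 m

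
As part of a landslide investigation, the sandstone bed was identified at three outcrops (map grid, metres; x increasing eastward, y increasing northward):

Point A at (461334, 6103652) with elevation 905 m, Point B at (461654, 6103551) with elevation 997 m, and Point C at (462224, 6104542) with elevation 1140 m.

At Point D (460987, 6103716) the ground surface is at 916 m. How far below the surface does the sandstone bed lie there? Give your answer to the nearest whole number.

110 m

Let the plane be z = a·x + b·y + c.
Point B−Point A: 320a − 101b = 92;  Point C−Point A: 890a + 890b = 235.
Solving gives a = 0.28187302, b = −0.01782807.
Then c = 905 − a·461334 − b·6103652 = −20316.26.
At (460987, 6103716): z_contact = 129939.8 − 108817.5 − 20316.26 = 806.0 m.
Depth below ground = 916 − 806.0 = 110 m.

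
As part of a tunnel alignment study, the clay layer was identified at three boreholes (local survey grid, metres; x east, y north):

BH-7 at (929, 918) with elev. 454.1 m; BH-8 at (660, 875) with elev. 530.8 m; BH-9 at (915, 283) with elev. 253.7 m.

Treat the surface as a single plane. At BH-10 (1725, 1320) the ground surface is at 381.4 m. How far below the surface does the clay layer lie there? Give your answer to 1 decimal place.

65.5 m

Two edge vectors: BH-7→BH-8 = (-269, -43, 76.7), BH-7→BH-9 = (-14, -635, -200.4).
Normal n = (BH-7→BH-8) × (BH-7→BH-9) = (57321.7, -54981.4, 170213).
So ∂z/∂x = −n_x/n_z = −0.336765 and ∂z/∂y = −n_y/n_z = 0.323015.
Intercept c from BH-7: 454.1 + 312.85 − 296.53 = 470.43.
At (1725, 1320): z_contact = −580.92 + 426.38 + 470.43 = 315.89 m.
Depth below ground = 381.4 − 315.89 = 65.5 m.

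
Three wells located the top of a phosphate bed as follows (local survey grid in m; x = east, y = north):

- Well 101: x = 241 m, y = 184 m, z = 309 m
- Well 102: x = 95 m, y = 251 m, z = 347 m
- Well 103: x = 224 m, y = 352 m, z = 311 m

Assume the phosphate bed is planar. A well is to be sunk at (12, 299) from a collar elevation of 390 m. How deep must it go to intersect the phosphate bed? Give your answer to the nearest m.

Let the plane be z = a·x + b·y + c.
Well 102−Well 101: −146a + 67b = 38;  Well 103−Well 101: −17a + 168b = 2.
Solving gives a = −0.26722, b = −0.01514.
Then c = 309 − a·241 − b·184 = 376.18.
At (12, 299): z_contact = −3.2 − 4.5 + 376.18 = 368.5 m.
Depth below ground = 390 − 368.5 = 22 m.

22 m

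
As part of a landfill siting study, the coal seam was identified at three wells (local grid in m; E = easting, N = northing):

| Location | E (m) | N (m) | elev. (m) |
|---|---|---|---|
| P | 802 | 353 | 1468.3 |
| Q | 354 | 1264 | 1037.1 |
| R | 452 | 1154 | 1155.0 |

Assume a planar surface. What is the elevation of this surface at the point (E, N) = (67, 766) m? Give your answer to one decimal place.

Let the plane be z = a·E + b·N + c.
Q−P: −448a + 911b = −431.2;  R−P: −350a + 801b = −313.3.
Solving gives a = 1.499447, b = 0.264053.
Then c = 1468.3 − a·802 − b·353 = 172.53.
At (67, 766): z = 100.5 + 202.3 + 172.53 = 475.3 m.

475.3 m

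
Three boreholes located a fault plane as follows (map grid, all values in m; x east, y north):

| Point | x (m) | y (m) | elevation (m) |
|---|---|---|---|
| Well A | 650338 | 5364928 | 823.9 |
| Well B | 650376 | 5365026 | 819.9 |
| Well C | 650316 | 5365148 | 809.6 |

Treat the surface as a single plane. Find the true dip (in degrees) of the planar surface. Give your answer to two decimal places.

4.45°

Two edge vectors: Well A→Well B = (38, 98, -4), Well A→Well C = (-22, 220, -14.3).
Normal n = (Well A→Well B) × (Well A→Well C) = (-521.4, 631.4, 10516).
So ∂z/∂x = −n_x/n_z = 0.04958 and ∂z/∂y = −n_y/n_z = −0.06004.
Gradient magnitude |∇z| = √(a² + b²) = √(0.00246 + 0.00361) = 0.07787.
True dip = arctan(0.07787) = 4.45°, dipping toward NW (azimuth ≈ 320°).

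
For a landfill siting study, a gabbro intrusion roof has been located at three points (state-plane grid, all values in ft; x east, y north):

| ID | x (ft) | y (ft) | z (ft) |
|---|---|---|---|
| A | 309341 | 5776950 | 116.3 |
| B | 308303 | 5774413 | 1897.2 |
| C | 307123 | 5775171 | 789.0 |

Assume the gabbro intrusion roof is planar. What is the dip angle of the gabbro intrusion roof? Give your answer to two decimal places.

Let the plane be z = a·x + b·y + c.
B−A: −1038a − 2537b = 1780.9;  C−A: −2218a − 1779b = 672.7.
Solving gives a = 0.38661, b = −0.86015.
Gradient magnitude |∇z| = √(a² + b²) = √(0.14947 + 0.73986) = 0.94304.
True dip = arctan(0.94304) = 43.32°, dipping toward NNW (azimuth ≈ 336°).

43.32°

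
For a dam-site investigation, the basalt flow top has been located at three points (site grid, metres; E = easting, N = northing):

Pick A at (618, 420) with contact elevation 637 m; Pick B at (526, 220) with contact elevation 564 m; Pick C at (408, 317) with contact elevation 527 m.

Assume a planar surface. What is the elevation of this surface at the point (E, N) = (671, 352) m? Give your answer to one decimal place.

649.7 m

Two edge vectors: Pick A→Pick B = (-92, -200, -73), Pick A→Pick C = (-210, -103, -110).
Normal n = (Pick A→Pick B) × (Pick A→Pick C) = (14481, 5210, -32524).
So ∂z/∂E = −n_x/n_z = 0.44524 and ∂z/∂N = −n_y/n_z = 0.16019.
Intercept c from Pick A: 637 − 275.16 − 67.28 = 294.56.
At (671, 352): z = 298.8 + 56.4 + 294.56 = 649.7 m.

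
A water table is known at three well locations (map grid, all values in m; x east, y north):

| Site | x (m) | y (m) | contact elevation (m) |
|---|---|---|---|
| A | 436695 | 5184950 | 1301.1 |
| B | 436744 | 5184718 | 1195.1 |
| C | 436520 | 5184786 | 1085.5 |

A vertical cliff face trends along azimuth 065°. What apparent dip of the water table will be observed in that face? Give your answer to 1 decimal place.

40.7°

Let the plane be z = a·x + b·y + c.
B−A: 49a − 232b = −106;  C−A: −175a − 164b = −215.6.
Solving gives a = 0.67101, b = 0.59862.
Unit vector along 065° is (sin 65°, cos 65°) = (0.9063, 0.4226).
Slope in that direction = a·(0.9063) + b·(0.4226) = 0.86113.
Apparent dip = arctan|0.86113| = 40.7° (true dip is 42.0°, so apparent ≤ true as expected).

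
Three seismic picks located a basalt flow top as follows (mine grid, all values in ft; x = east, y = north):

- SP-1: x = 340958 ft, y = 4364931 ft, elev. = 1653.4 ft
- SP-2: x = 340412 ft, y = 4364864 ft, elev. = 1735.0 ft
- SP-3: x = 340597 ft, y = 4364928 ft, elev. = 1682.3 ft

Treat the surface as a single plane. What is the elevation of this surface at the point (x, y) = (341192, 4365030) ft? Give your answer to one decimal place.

Two edge vectors: SP-1→SP-2 = (-546, -67, 81.6), SP-1→SP-3 = (-361, -3, 28.9).
Normal n = (SP-1→SP-2) × (SP-1→SP-3) = (-1691.5, -13678.2, -22549).
So ∂z/∂x = −n_x/n_z = −0.075014413 and ∂z/∂y = −n_y/n_z = −0.606598962.
Intercept c from SP-1: 1653.4 + 25576.76 + 2647762.61 = 2674992.78.
At (341192, 4365030): z = −25594.3 − 2647822.7 + 2674992.78 = 1575.8 ft.

1575.8 ft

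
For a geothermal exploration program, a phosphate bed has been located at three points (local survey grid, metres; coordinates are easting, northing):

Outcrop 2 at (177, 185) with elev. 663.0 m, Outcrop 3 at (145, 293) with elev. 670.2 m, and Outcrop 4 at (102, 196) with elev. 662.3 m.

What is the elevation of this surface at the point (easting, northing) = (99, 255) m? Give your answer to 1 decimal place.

666.5 m

Let the plane be z = a·easting + b·northing + c.
Outcrop 3−Outcrop 2: −32a + 108b = 7.2;  Outcrop 4−Outcrop 2: −75a + 11b = −0.7.
Solving gives a = 0.01998, b = 0.07259.
Then c = 663 − a·177 − b·185 = 646.04.
At (99, 255): z = 2.0 + 18.5 + 646.04 = 666.5 m.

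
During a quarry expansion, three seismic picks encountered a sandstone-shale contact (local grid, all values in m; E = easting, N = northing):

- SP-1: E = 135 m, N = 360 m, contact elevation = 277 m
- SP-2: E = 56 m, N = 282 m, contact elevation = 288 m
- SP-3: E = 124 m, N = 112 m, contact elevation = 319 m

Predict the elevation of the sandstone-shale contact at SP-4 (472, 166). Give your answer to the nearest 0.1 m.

Let the plane be z = a·E + b·N + c.
SP-2−SP-1: −79a − 78b = 11;  SP-3−SP-1: −11a − 248b = 42.
Solving gives a = 0.02925, b = −0.17065.
Then c = 277 − a·135 − b·360 = 334.49.
At (472, 166): z = 13.8 − 28.3 + 334.49 = 320.0 m.

320.0 m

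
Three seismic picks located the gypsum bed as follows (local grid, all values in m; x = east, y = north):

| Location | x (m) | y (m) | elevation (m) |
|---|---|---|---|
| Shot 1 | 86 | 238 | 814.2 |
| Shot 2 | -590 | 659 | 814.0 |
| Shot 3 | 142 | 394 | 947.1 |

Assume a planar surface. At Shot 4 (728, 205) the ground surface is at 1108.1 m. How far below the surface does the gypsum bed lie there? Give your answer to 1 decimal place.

Let the plane be z = a·x + b·y + c.
Shot 2−Shot 1: −676a + 421b = −0.2;  Shot 3−Shot 1: 56a + 156b = 132.9.
Solving gives a = 0.43386, b = 0.69618.
Then c = 814.2 − a·86 − b·238 = 611.20.
At (728, 205): z_contact = 315.85 + 142.72 + 611.20 = 1069.77 m.
Depth below ground = 1108.1 − 1069.77 = 38.3 m.

38.3 m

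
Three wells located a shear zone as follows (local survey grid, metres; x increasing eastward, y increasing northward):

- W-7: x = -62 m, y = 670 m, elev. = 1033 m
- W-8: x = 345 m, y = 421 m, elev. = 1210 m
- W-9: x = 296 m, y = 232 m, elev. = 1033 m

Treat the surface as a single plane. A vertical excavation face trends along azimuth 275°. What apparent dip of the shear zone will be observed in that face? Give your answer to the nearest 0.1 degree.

Two edge vectors: W-7→W-8 = (407, -249, 177), W-7→W-9 = (358, -438, 0).
Normal n = (W-7→W-8) × (W-7→W-9) = (77526, 63366, -89124).
So ∂z/∂x = −n_x/n_z = 0.86987 and ∂z/∂y = −n_y/n_z = 0.71099.
Unit vector along 275° is (sin 275°, cos 275°) = (-0.9962, 0.0872).
Slope in that direction = a·(-0.9962) + b·(0.0872) = −0.80459.
Apparent dip = arctan|0.80459| = 38.8° (true dip is 48.3°, so apparent ≤ true as expected).

38.8°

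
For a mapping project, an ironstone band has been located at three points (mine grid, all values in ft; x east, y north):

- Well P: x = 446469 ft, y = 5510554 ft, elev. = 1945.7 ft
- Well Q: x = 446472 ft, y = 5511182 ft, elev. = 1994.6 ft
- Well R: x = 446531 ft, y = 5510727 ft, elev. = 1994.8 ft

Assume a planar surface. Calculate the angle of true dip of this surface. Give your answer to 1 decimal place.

Let the plane be z = a·x + b·y + c.
Well Q−Well P: 3a + 628b = 48.9;  Well R−Well P: 62a + 173b = 49.1.
Solving gives a = 0.58243, b = 0.07508.
Gradient magnitude |∇z| = √(a² + b²) = √(0.33922 + 0.00564) = 0.58725.
True dip = arctan(0.58725) = 30.4°, dipping toward W (azimuth ≈ 263°).

30.4°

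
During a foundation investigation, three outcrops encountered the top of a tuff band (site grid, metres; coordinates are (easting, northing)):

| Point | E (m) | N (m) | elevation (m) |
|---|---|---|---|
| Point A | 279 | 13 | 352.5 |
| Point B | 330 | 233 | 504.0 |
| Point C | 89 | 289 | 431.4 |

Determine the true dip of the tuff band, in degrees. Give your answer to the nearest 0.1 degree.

Let the plane be z = a·E + b·N + c.
Point B−Point A: 51a + 220b = 151.5;  Point C−Point A: −190a + 276b = 78.9.
Solving gives a = 0.43768, b = 0.58717.
Gradient magnitude |∇z| = √(a² + b²) = √(0.19157 + 0.34477) = 0.73235.
True dip = arctan(0.73235) = 36.2°, dipping toward SW (azimuth ≈ 217°).

36.2°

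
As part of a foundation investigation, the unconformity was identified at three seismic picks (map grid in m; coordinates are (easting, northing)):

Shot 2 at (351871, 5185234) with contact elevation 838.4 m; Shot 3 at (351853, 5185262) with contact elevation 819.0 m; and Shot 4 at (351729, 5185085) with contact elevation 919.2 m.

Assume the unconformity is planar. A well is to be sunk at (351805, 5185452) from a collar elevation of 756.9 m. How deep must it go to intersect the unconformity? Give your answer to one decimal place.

62.5 m

Two edge vectors: Shot 2→Shot 3 = (-18, 28, -19.4), Shot 2→Shot 4 = (-142, -149, 80.8).
Normal n = (Shot 2→Shot 3) × (Shot 2→Shot 4) = (-628.2, 4209.2, 6658).
So ∂z/∂E = −n_x/n_z = 0.094352658 and ∂z/∂N = −n_y/n_z = −0.632201862.
Intercept c from Shot 2: 838.4 − 33199.96 + 3278114.59 = 3245753.03.
At (351805, 5185452): z_contact = 33193.74 − 3278252.41 + 3245753.03 = 694.35 m.
Depth below ground = 756.9 − 694.35 = 62.5 m.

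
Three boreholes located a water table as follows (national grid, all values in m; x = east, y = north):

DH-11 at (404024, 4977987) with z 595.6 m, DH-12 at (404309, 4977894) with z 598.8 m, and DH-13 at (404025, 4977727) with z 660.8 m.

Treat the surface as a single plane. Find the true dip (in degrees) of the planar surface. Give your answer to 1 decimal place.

Two edge vectors: DH-11→DH-12 = (285, -93, 3.2), DH-11→DH-13 = (1, -260, 65.2).
Normal n = (DH-11→DH-12) × (DH-11→DH-13) = (-5231.6, -18578.8, -74007).
So ∂z/∂x = −n_x/n_z = −0.07069 and ∂z/∂y = −n_y/n_z = −0.25104.
Gradient magnitude |∇z| = √(a² + b²) = √(0.00500 + 0.06302) = 0.26080.
True dip = arctan(0.26080) = 14.6°, dipping toward NNE (azimuth ≈ 016°).

14.6°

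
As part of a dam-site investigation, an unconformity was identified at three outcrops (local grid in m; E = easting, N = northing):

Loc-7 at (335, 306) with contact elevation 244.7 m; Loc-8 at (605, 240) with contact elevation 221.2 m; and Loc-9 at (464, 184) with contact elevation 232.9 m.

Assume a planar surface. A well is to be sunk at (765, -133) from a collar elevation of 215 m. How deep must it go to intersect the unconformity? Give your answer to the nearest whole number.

10 m

Two edge vectors: Loc-7→Loc-8 = (270, -66, -23.5), Loc-7→Loc-9 = (129, -122, -11.8).
Normal n = (Loc-7→Loc-8) × (Loc-7→Loc-9) = (-2088.2, 154.5, -24426).
So ∂z/∂E = −n_x/n_z = −0.08549 and ∂z/∂N = −n_y/n_z = 0.00633.
Intercept c from Loc-7: 244.7 + 28.64 − 1.94 = 271.40.
At (765, -133): z_contact = −65.4 − 0.8 + 271.40 = 205.2 m.
Depth below ground = 215 − 205.2 = 10 m.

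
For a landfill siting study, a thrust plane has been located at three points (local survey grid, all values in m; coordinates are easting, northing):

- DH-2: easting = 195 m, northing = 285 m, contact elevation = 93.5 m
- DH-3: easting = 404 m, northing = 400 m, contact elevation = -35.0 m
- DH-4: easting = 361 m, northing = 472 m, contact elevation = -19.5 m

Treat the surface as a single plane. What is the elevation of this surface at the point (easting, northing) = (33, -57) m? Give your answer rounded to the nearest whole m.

Let the plane be z = a·easting + b·northing + c.
DH-3−DH-2: 209a + 115b = −128.5;  DH-4−DH-2: 166a + 187b = −113.
Solving gives a = −0.55192, b = −0.11434.
Then c = 93.5 − a·195 − b·285 = 233.71.
At (33, -57): z = −18.2 + 6.5 + 233.71 = 222.0 m.

222 m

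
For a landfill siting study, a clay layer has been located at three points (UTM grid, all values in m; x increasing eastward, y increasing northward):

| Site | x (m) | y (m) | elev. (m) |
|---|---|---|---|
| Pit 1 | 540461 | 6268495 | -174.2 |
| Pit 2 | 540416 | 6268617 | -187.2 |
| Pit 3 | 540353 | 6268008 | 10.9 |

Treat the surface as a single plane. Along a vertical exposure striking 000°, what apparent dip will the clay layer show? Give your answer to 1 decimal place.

Let the plane be z = a·x + b·y + c.
Pit 2−Pit 1: −45a + 122b = −13;  Pit 3−Pit 1: −108a − 487b = 185.1.
Solving gives a = −0.46312, b = −0.27738.
Unit vector along 000° is (sin 0°, cos 0°) = (0.0000, 1.0000).
Slope in that direction = a·(0.0000) + b·(1.0000) = −0.27738.
Apparent dip = arctan|0.27738| = 15.5° (true dip is 28.4°, so apparent ≤ true as expected).

15.5°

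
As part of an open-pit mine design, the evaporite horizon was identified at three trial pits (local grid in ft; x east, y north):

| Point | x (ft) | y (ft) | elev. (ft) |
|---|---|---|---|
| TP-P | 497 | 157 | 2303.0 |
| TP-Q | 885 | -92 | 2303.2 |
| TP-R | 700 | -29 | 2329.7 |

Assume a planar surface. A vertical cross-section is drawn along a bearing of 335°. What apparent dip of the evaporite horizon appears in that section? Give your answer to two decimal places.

Two edge vectors: TP-P→TP-Q = (388, -249, 0.2), TP-P→TP-R = (203, -186, 26.7).
Normal n = (TP-P→TP-Q) × (TP-P→TP-R) = (-6611.1, -10319, -21621).
So ∂z/∂x = −n_x/n_z = −0.30577 and ∂z/∂y = −n_y/n_z = −0.47727.
Unit vector along 335° is (sin 335°, cos 335°) = (-0.4226, 0.9063).
Slope in that direction = a·(-0.4226) + b·(0.9063) = −0.30333.
Apparent dip = arctan|0.30333| = 16.87° (true dip is 29.5°, so apparent ≤ true as expected).

16.87°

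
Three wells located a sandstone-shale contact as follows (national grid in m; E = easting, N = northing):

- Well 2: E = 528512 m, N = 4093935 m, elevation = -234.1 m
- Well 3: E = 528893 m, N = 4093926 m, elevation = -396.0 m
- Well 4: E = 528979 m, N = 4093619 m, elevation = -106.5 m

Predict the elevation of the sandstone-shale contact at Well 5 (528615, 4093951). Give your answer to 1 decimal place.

-297.6 m

Two edge vectors: Well 2→Well 3 = (381, -9, -161.9), Well 2→Well 4 = (467, -316, 127.6).
Normal n = (Well 2→Well 3) × (Well 2→Well 4) = (-52308.8, -124222.9, -116193).
So ∂z/∂E = −n_x/n_z = −0.450188910 and ∂z/∂N = −n_y/n_z = −1.069108294.
Intercept c from Well 2: -234.1 + 237930.24 + 4376859.86 = 4614556.00.
At (528615, 4093951): z = −237976.6 − 4376877.0 + 4614556.00 = -297.6 m.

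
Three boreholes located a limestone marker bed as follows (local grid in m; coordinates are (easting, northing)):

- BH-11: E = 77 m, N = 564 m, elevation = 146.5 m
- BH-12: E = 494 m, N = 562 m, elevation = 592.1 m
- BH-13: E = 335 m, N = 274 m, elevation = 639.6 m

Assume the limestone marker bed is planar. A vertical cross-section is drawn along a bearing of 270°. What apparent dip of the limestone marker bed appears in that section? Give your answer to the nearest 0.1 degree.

Let the plane be z = a·E + b·N + c.
BH-12−BH-11: 417a − 2b = 445.6;  BH-13−BH-11: 258a − 290b = 493.1.
Solving gives a = 1.06497, b = −0.75289.
Unit vector along 270° is (sin 270°, cos 270°) = (-1.0000, -0.0000).
Slope in that direction = a·(-1.0000) + b·(-0.0000) = −1.06497.
Apparent dip = arctan|1.06497| = 46.8° (true dip is 52.5°, so apparent ≤ true as expected).

46.8°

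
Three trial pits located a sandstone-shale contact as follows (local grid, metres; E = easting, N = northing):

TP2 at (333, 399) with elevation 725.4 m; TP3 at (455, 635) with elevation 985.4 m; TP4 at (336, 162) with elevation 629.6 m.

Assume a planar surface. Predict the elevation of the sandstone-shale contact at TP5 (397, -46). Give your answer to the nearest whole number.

622 m

Let the plane be z = a·E + b·N + c.
TP3−TP2: 122a + 236b = 260;  TP4−TP2: 3a − 237b = −95.8.
Solving gives a = 1.31697, b = 0.42089.
Then c = 725.4 − a·333 − b·399 = 118.91.
At (397, -46): z = 522.8 − 19.4 + 118.91 = 622.4 m.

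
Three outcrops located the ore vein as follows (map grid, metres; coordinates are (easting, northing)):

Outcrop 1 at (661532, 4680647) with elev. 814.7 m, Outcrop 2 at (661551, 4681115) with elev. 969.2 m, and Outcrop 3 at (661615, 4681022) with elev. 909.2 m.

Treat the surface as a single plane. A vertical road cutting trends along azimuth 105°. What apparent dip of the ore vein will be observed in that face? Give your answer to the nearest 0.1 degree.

Two edge vectors: Outcrop 1→Outcrop 2 = (19, 468, 154.5), Outcrop 1→Outcrop 3 = (83, 375, 94.5).
Normal n = (Outcrop 1→Outcrop 2) × (Outcrop 1→Outcrop 3) = (-13711.5, 11028, -31719).
So ∂z/∂E = −n_x/n_z = −0.43228 and ∂z/∂N = −n_y/n_z = 0.34768.
Unit vector along 105° is (sin 105°, cos 105°) = (0.9659, -0.2588).
Slope in that direction = a·(0.9659) + b·(-0.2588) = −0.50754.
Apparent dip = arctan|0.50754| = 26.9° (true dip is 29.0°, so apparent ≤ true as expected).

26.9°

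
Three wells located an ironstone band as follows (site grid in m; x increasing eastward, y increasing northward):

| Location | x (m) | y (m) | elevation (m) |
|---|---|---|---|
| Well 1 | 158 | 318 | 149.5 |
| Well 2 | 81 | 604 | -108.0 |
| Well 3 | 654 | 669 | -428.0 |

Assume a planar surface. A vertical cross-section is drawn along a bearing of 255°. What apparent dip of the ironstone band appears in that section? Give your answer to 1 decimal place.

34.7°

Two edge vectors: Well 1→Well 2 = (-77, 286, -257.5), Well 1→Well 3 = (496, 351, -577.5).
Normal n = (Well 1→Well 2) × (Well 1→Well 3) = (-74782.5, -172187.5, -168883).
So ∂z/∂x = −n_x/n_z = −0.44281 and ∂z/∂y = −n_y/n_z = −1.01957.
Unit vector along 255° is (sin 255°, cos 255°) = (-0.9659, -0.2588).
Slope in that direction = a·(-0.9659) + b·(-0.2588) = 0.69160.
Apparent dip = arctan|0.69160| = 34.7° (true dip is 48.0°, so apparent ≤ true as expected).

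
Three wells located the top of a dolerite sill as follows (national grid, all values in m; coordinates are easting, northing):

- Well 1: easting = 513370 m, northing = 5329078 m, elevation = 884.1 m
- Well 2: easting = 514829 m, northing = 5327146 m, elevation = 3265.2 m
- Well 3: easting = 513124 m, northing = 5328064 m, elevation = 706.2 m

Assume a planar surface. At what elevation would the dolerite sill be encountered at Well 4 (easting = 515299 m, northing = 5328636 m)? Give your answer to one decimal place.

3679.7 m

Let the plane be z = a·easting + b·northing + c.
Well 2−Well 1: 1459a − 1932b = 2381.1;  Well 3−Well 1: −246a − 1014b = −177.9.
Solving gives a = 1.411030348, b = −0.166877185.
Then c = 884.1 − a·513370 − b·5329078 = 165804.99.
At (515299, 5328636): z = 727102.5 − 889227.8 + 165804.99 = 3679.7 m.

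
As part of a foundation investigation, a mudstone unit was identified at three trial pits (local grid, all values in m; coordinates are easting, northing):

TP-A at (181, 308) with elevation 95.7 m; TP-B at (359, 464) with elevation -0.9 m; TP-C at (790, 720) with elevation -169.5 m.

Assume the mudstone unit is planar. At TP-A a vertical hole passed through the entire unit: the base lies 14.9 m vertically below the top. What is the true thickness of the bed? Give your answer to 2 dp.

13.10 m

Two edge vectors: TP-A→TP-B = (178, 156, -96.6), TP-A→TP-C = (609, 412, -265.2).
Normal n = (TP-A→TP-B) × (TP-A→TP-C) = (-1572, -11623.8, -21668).
So ∂z/∂easting = −n_x/n_z = −0.07255 and ∂z/∂northing = −n_y/n_z = −0.53645.
|∇z| = √(a²+b²) = 0.54133, so dip δ = arctan(0.54133) = 28.43°.
True thickness = vertical thickness × cos δ = 14.9 × cos 28.43° = 13.10 m.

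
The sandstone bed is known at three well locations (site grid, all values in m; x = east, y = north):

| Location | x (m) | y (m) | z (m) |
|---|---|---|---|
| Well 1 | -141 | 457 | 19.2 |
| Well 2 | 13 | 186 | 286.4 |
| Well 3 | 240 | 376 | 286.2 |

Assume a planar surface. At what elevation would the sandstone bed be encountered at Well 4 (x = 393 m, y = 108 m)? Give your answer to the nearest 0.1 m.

Let the plane be z = a·x + b·y + c.
Well 2−Well 1: 154a − 271b = 267.2;  Well 3−Well 1: 381a − 81b = 267.
Solving gives a = 0.55866, b = −0.66851.
Then c = 19.2 − a·-141 − b·457 = 403.48.
At (393, 108): z = 219.6 − 72.2 + 403.48 = 550.8 m.

550.8 m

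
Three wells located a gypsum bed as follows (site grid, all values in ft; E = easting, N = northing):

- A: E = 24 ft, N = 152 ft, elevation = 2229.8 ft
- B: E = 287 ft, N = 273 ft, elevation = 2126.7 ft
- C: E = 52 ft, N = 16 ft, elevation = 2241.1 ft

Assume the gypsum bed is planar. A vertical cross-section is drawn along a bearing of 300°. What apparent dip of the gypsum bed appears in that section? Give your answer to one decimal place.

11.6°

Two edge vectors: A→B = (263, 121, -103.1), A→C = (28, -136, 11.3).
Normal n = (A→B) × (A→C) = (-12654.3, -5858.7, -39156).
So ∂z/∂E = −n_x/n_z = −0.32318 and ∂z/∂N = −n_y/n_z = −0.14962.
Unit vector along 300° is (sin 300°, cos 300°) = (-0.8660, 0.5000).
Slope in that direction = a·(-0.8660) + b·(0.5000) = 0.20507.
Apparent dip = arctan|0.20507| = 11.6° (true dip is 19.6°, so apparent ≤ true as expected).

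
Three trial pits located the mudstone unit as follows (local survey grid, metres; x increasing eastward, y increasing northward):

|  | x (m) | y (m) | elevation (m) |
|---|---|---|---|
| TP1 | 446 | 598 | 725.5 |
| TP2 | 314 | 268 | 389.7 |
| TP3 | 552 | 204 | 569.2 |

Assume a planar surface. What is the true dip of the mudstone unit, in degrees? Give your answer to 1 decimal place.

Two edge vectors: TP1→TP2 = (-132, -330, -335.8), TP1→TP3 = (106, -394, -156.3).
Normal n = (TP1→TP2) × (TP1→TP3) = (-80726.2, -56226.4, 86988).
So ∂z/∂x = −n_x/n_z = 0.92802 and ∂z/∂y = −n_y/n_z = 0.64637.
Gradient magnitude |∇z| = √(a² + b²) = √(0.86121 + 0.41779) = 1.13093.
True dip = arctan(1.13093) = 48.5°, dipping toward SW (azimuth ≈ 235°).

48.5°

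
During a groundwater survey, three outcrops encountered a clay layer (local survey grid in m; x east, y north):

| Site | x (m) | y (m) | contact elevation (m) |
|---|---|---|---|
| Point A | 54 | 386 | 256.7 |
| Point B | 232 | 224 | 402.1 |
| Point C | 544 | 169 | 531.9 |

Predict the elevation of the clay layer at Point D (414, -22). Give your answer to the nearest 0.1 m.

Two edge vectors: Point A→Point B = (178, -162, 145.4), Point A→Point C = (490, -217, 275.2).
Normal n = (Point A→Point B) × (Point A→Point C) = (-13030.6, 22260.4, 40754).
So ∂z/∂x = −n_x/n_z = 0.31974 and ∂z/∂y = −n_y/n_z = −0.54621.
Intercept c from Point A: 256.7 − 17.27 + 210.84 = 450.27.
At (414, -22): z = 132.4 + 12.0 + 450.27 = 594.7 m.

594.7 m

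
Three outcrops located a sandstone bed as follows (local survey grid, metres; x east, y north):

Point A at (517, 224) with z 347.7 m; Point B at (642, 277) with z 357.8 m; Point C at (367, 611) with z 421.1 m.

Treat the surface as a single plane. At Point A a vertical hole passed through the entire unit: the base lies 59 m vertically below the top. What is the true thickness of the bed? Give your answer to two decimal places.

Two edge vectors: Point A→Point B = (125, 53, 10.1), Point A→Point C = (-150, 387, 73.4).
Normal n = (Point A→Point B) × (Point A→Point C) = (-18.5, -10690, 56325).
So ∂z/∂x = −n_x/n_z = 0.00033 and ∂z/∂y = −n_y/n_z = 0.18979.
|∇z| = √(a²+b²) = 0.18979, so dip δ = arctan(0.18979) = 10.75°.
True thickness = vertical thickness × cos δ = 59 × cos 10.75° = 57.97 m.

57.97 m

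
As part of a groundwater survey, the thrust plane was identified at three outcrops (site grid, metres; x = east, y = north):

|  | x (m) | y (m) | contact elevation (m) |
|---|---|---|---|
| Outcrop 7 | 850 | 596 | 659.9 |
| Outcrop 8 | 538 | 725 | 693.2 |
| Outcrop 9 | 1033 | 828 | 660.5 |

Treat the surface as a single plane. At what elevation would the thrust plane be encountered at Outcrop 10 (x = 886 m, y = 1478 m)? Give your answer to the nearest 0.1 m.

714.7 m

Two edge vectors: Outcrop 7→Outcrop 8 = (-312, 129, 33.3), Outcrop 7→Outcrop 9 = (183, 232, 0.6).
Normal n = (Outcrop 7→Outcrop 8) × (Outcrop 7→Outcrop 9) = (-7648.2, 6281.1, -95991).
So ∂z/∂x = −n_x/n_z = −0.079676 and ∂z/∂y = −n_y/n_z = 0.065434.
Intercept c from Outcrop 7: 659.9 + 67.72 − 39.00 = 688.63.
At (886, 1478): z = −70.6 + 96.7 + 688.63 = 714.7 m.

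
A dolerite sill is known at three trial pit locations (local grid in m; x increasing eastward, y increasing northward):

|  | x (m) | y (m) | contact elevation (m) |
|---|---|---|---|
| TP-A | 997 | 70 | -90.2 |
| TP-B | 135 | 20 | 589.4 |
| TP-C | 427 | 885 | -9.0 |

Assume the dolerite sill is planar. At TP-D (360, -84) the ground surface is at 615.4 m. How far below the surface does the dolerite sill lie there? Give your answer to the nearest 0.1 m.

Two edge vectors: TP-A→TP-B = (-862, -50, 679.6), TP-A→TP-C = (-570, 815, 81.2).
Normal n = (TP-A→TP-B) × (TP-A→TP-C) = (-557934, -317377.6, -731030).
So ∂z/∂x = −n_x/n_z = −0.76322 and ∂z/∂y = −n_y/n_z = −0.43415.
Intercept c from TP-A: -90.2 + 760.93 + 30.39 = 701.12.
At (360, -84): z_contact = −274.76 + 36.47 + 701.12 = 462.83 m.
Depth below ground = 615.4 − 462.83 = 152.6 m.

152.6 m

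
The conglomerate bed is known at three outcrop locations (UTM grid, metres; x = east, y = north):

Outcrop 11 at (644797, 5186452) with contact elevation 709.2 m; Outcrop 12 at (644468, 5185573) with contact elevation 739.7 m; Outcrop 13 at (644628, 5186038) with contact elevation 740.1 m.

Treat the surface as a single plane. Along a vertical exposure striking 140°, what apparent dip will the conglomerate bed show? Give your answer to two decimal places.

46.88°

Two edge vectors: Outcrop 11→Outcrop 12 = (-329, -879, 30.5), Outcrop 11→Outcrop 13 = (-169, -414, 30.9).
Normal n = (Outcrop 11→Outcrop 12) × (Outcrop 11→Outcrop 13) = (-14534.1, 5011.6, -12345).
So ∂z/∂x = −n_x/n_z = −1.17733 and ∂z/∂y = −n_y/n_z = 0.40596.
Unit vector along 140° is (sin 140°, cos 140°) = (0.6428, -0.7660).
Slope in that direction = a·(0.6428) + b·(-0.7660) = −1.06776.
Apparent dip = arctan|1.06776| = 46.88° (true dip is 51.2°, so apparent ≤ true as expected).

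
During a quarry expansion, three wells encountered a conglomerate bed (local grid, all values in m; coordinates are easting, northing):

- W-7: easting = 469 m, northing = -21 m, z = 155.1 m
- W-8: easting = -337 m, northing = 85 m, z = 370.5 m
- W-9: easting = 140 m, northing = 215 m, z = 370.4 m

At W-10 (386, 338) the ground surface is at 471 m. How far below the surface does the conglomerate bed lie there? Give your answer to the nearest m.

Two edge vectors: W-7→W-8 = (-806, 106, 215.4), W-7→W-9 = (-329, 236, 215.3).
Normal n = (W-7→W-8) × (W-7→W-9) = (-28012.6, 102665.2, -155342).
So ∂z/∂easting = −n_x/n_z = −0.18033 and ∂z/∂northing = −n_y/n_z = 0.66090.
Intercept c from W-7: 155.1 + 84.57 + 13.88 = 253.55.
At (386, 338): z_contact = −69.6 + 223.4 + 253.55 = 407.3 m.
Depth below ground = 471 − 407.3 = 64 m.

64 m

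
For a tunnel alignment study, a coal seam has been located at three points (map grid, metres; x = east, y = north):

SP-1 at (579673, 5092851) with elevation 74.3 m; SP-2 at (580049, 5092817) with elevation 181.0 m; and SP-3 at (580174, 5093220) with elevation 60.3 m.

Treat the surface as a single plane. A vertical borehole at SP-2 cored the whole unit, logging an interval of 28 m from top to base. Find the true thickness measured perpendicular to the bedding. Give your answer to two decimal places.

Two edge vectors: SP-1→SP-2 = (376, -34, 106.7), SP-1→SP-3 = (501, 369, -14).
Normal n = (SP-1→SP-2) × (SP-1→SP-3) = (-38896.3, 58720.7, 155778).
So ∂z/∂x = −n_x/n_z = 0.24969 and ∂z/∂y = −n_y/n_z = −0.37695.
|∇z| = √(a²+b²) = 0.45215, so dip δ = arctan(0.45215) = 24.33°.
True thickness = vertical thickness × cos δ = 28 × cos 24.33° = 25.51 m.

25.51 m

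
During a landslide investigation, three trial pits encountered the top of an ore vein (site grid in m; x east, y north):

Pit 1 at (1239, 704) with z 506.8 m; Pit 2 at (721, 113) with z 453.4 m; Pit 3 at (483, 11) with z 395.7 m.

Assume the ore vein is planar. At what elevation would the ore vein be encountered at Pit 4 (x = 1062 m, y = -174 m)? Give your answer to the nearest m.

621 m

Two edge vectors: Pit 1→Pit 2 = (-518, -591, -53.4), Pit 1→Pit 3 = (-756, -693, -111.1).
Normal n = (Pit 1→Pit 2) × (Pit 1→Pit 3) = (28653.9, -17179.4, -87822).
So ∂z/∂x = −n_x/n_z = 0.32627 and ∂z/∂y = −n_y/n_z = −0.19562.
Intercept c from Pit 1: 506.8 − 404.25 + 137.71 = 240.26.
At (1062, -174): z = 346.5 + 34.0 + 240.26 = 620.8 m.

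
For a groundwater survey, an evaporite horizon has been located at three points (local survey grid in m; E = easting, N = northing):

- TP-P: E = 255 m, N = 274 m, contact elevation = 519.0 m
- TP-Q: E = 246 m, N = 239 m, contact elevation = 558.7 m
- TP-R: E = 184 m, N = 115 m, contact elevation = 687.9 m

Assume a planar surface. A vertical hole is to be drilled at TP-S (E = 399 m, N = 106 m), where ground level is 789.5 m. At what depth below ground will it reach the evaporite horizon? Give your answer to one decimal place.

8.8 m

Two edge vectors: TP-P→TP-Q = (-9, -35, 39.7), TP-P→TP-R = (-71, -159, 168.9).
Normal n = (TP-P→TP-Q) × (TP-P→TP-R) = (400.8, -1298.6, -1054).
So ∂z/∂E = −n_x/n_z = 0.38027 and ∂z/∂N = −n_y/n_z = −1.23207.
Intercept c from TP-P: 519 − 96.97 + 337.59 = 759.62.
At (399, 106): z_contact = 151.73 − 130.60 + 759.62 = 780.75 m.
Depth below ground = 789.5 − 780.75 = 8.8 m.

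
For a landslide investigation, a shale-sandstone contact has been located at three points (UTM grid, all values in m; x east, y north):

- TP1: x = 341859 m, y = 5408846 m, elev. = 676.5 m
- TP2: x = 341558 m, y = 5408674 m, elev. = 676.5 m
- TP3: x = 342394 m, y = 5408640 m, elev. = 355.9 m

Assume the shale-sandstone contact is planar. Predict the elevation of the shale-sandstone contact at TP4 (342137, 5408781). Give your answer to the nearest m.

536 m

Let the plane be z = a·x + b·y + c.
TP2−TP1: −301a − 172b = 0;  TP3−TP1: 535a − 206b = −320.6.
Solving gives a = −0.35801228, b = 0.62652150.
Then c = 676.5 − a·341859 − b·5408846 = −3265692.07.
At (342137, 5408781): z = −122489.2 + 3388717.6 − 3265692.07 = 536.2 m.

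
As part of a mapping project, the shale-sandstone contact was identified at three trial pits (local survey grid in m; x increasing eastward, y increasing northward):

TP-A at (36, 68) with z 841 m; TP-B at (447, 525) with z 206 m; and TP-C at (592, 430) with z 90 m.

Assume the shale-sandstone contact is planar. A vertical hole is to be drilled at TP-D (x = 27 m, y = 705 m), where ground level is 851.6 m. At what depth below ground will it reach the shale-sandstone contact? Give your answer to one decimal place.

269.5 m

Let the plane be z = a·x + b·y + c.
TP-B−TP-A: 411a + 457b = −635;  TP-C−TP-A: 556a + 362b = −751.
Solving gives a = −1.07622, b = −0.42160.
Then c = 841 − a·36 − b·68 = 908.41.
At (27, 705): z_contact = −29.06 − 297.23 + 908.41 = 582.12 m.
Depth below ground = 851.6 − 582.12 = 269.5 m.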